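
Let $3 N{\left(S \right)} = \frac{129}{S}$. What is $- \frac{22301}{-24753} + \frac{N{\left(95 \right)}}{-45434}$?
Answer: $\frac{96255180851}{106839641190} \approx 0.90093$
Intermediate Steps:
$N{\left(S \right)} = \frac{43}{S}$ ($N{\left(S \right)} = \frac{129 \frac{1}{S}}{3} = \frac{43}{S}$)
$- \frac{22301}{-24753} + \frac{N{\left(95 \right)}}{-45434} = - \frac{22301}{-24753} + \frac{43 \cdot \frac{1}{95}}{-45434} = \left(-22301\right) \left(- \frac{1}{24753}\right) + 43 \cdot \frac{1}{95} \left(- \frac{1}{45434}\right) = \frac{22301}{24753} + \frac{43}{95} \left(- \frac{1}{45434}\right) = \frac{22301}{24753} - \frac{43}{4316230} = \frac{96255180851}{106839641190}$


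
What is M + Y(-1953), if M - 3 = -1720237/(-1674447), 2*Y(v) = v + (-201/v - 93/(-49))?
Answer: -4941849998783/5086969986 ≈ -971.47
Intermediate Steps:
Y(v) = 93/98 + v/2 - 201/(2*v) (Y(v) = (v + (-201/v - 93/(-49)))/2 = (v + (-201/v - 93*(-1/49)))/2 = (v + (-201/v + 93/49))/2 = (v + (93/49 - 201/v))/2 = (93/49 + v - 201/v)/2 = 93/98 + v/2 - 201/(2*v))
M = 6743578/1674447 (M = 3 - 1720237/(-1674447) = 3 - 1720237*(-1/1674447) = 3 + 1720237/1674447 = 6743578/1674447 ≈ 4.0273)
M + Y(-1953) = 6743578/1674447 + (1/98)*(-9849 - 1953*(93 + 49*(-1953)))/(-1953) = 6743578/1674447 + (1/98)*(-1/1953)*(-9849 - 1953*(93 - 95697)) = 6743578/1674447 + (1/98)*(-1/1953)*(-9849 - 1953*(-95604)) = 6743578/1674447 + (1/98)*(-1/1953)*(-9849 + 186714612) = 6743578/1674447 + (1/98)*(-1/1953)*186704763 = 6743578/1674447 - 8890703/9114 = -4941849998783/5086969986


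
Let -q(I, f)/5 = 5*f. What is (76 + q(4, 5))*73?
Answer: -3577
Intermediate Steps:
q(I, f) = -25*f
(76 + q(4, 5))*73 = (76 - 25*5)*73 = (76 - 125)*73 = -49*73 = -3577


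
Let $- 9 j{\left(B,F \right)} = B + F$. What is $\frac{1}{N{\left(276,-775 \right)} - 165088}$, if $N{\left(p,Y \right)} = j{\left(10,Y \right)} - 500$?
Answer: $- \frac{1}{165503} \approx -6.0422 \cdot 10^{-6}$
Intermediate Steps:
$j{\left(B,F \right)} = - \frac{B}{9} - \frac{F}{9}$ ($j{\left(B,F \right)} = - \frac{B + F}{9} = - \frac{B}{9} - \frac{F}{9}$)
$N{\left(p,Y \right)} = - \frac{4510}{9} - \frac{Y}{9}$ ($N{\left(p,Y \right)} = \left(\left(- \frac{1}{9}\right) 10 - \frac{Y}{9}\right) - 500 = \left(- \frac{10}{9} - \frac{Y}{9}\right) - 500 = - \frac{4510}{9} - \frac{Y}{9}$)
$\frac{1}{N{\left(276,-775 \right)} - 165088} = \frac{1}{\left(- \frac{4510}{9} - - \frac{775}{9}\right) - 165088} = \frac{1}{\left(- \frac{4510}{9} + \frac{775}{9}\right) - 165088} = \frac{1}{-415 - 165088} = \frac{1}{-165503} = - \frac{1}{165503}$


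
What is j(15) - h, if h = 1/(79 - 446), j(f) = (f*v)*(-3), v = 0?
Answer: 1/367 ≈ 0.0027248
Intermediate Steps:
j(f) = 0 (j(f) = (f*0)*(-3) = 0*(-3) = 0)
h = -1/367 (h = 1/(-367) = -1/367 ≈ -0.0027248)
j(15) - h = 0 - 1*(-1/367) = 0 + 1/367 = 1/367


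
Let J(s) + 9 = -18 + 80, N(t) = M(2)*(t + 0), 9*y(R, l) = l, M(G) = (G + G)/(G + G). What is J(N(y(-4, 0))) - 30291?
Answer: -30238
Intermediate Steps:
M(G) = 1 (M(G) = (2*G)/((2*G)) = (2*G)*(1/(2*G)) = 1)
y(R, l) = l/9
N(t) = t (N(t) = 1*(t + 0) = 1*t = t)
J(s) = 53 (J(s) = -9 + (-18 + 80) = -9 + 62 = 53)
J(N(y(-4, 0))) - 30291 = 53 - 30291 = -30238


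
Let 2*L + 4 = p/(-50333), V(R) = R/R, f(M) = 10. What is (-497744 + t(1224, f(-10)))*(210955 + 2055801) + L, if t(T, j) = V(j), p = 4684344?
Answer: -56788807811101602/50333 ≈ -1.1283e+12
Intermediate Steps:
V(R) = 1
t(T, j) = 1
L = -2442838/50333 (L = -2 + (4684344/(-50333))/2 = -2 + (4684344*(-1/50333))/2 = -2 + (½)*(-4684344/50333) = -2 - 2342172/50333 = -2442838/50333 ≈ -48.534)
(-497744 + t(1224, f(-10)))*(210955 + 2055801) + L = (-497744 + 1)*(210955 + 2055801) - 2442838/50333 = -497743*2266756 - 2442838/50333 = -1128261931708 - 2442838/50333 = -56788807811101602/50333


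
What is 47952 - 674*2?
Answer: 46604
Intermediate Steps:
47952 - 674*2 = 47952 - 1*1348 = 47952 - 1348 = 46604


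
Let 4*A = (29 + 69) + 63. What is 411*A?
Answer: 66171/4 ≈ 16543.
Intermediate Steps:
A = 161/4 (A = ((29 + 69) + 63)/4 = (98 + 63)/4 = (¼)*161 = 161/4 ≈ 40.250)
411*A = 411*(161/4) = 66171/4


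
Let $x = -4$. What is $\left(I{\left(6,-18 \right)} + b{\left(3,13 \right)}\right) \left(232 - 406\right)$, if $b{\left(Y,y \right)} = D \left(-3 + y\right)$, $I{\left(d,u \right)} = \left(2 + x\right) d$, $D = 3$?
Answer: $-3132$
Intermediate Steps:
$I{\left(d,u \right)} = - 2 d$ ($I{\left(d,u \right)} = \left(2 - 4\right) d = - 2 d$)
$b{\left(Y,y \right)} = -9 + 3 y$ ($b{\left(Y,y \right)} = 3 \left(-3 + y\right) = -9 + 3 y$)
$\left(I{\left(6,-18 \right)} + b{\left(3,13 \right)}\right) \left(232 - 406\right) = \left(\left(-2\right) 6 + \left(-9 + 3 \cdot 13\right)\right) \left(232 - 406\right) = \left(-12 + \left(-9 + 39\right)\right) \left(-174\right) = \left(-12 + 30\right) \left(-174\right) = 18 \left(-174\right) = -3132$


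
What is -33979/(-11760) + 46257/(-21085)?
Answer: 34492979/49591920 ≈ 0.69554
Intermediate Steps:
-33979/(-11760) + 46257/(-21085) = -33979*(-1/11760) + 46257*(-1/21085) = 33979/11760 - 46257/21085 = 34492979/49591920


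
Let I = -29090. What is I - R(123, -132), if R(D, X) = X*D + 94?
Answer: -12948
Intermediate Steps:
R(D, X) = 94 + D*X (R(D, X) = D*X + 94 = 94 + D*X)
I - R(123, -132) = -29090 - (94 + 123*(-132)) = -29090 - (94 - 16236) = -29090 - 1*(-16142) = -29090 + 16142 = -12948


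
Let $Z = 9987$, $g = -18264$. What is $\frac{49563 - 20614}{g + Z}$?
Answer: $- \frac{28949}{8277} \approx -3.4975$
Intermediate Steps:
$\frac{49563 - 20614}{g + Z} = \frac{49563 - 20614}{-18264 + 9987} = \frac{28949}{-8277} = 28949 \left(- \frac{1}{8277}\right) = - \frac{28949}{8277}$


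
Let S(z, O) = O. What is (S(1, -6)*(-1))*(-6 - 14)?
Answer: -120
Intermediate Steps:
(S(1, -6)*(-1))*(-6 - 14) = (-6*(-1))*(-6 - 14) = 6*(-20) = -120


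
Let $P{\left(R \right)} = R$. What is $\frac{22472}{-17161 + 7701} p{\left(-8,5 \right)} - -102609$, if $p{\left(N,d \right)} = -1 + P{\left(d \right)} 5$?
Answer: $\frac{242535453}{2365} \approx 1.0255 \cdot 10^{5}$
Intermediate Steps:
$p{\left(N,d \right)} = -1 + 5 d$ ($p{\left(N,d \right)} = -1 + d 5 = -1 + 5 d$)
$\frac{22472}{-17161 + 7701} p{\left(-8,5 \right)} - -102609 = \frac{22472}{-17161 + 7701} \left(-1 + 5 \cdot 5\right) - -102609 = \frac{22472}{-9460} \left(-1 + 25\right) + 102609 = 22472 \left(- \frac{1}{9460}\right) 24 + 102609 = \left(- \frac{5618}{2365}\right) 24 + 102609 = - \frac{134832}{2365} + 102609 = \frac{242535453}{2365}$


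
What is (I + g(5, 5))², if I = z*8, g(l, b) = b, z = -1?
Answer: 9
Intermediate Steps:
I = -8 (I = -1*8 = -8)
(I + g(5, 5))² = (-8 + 5)² = (-3)² = 9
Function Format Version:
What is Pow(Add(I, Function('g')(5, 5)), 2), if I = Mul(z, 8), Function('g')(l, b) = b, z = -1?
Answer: 9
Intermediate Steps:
I = -8 (I = Mul(-1, 8) = -8)
Pow(Add(I, Function('g')(5, 5)), 2) = Pow(Add(-8, 5), 2) = Pow(-3, 2) = 9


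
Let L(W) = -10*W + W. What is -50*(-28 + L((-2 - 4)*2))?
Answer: -4000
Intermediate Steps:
L(W) = -9*W
-50*(-28 + L((-2 - 4)*2)) = -50*(-28 - 9*(-2 - 4)*2) = -50*(-28 - (-54)*2) = -50*(-28 - 9*(-12)) = -50*(-28 + 108) = -50*80 = -4000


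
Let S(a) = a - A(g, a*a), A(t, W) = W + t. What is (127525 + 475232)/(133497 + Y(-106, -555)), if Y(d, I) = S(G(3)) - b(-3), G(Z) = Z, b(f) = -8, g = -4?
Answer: 200919/44501 ≈ 4.5149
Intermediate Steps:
S(a) = 4 + a - a² (S(a) = a - (a*a - 4) = a - (a² - 4) = a - (-4 + a²) = a + (4 - a²) = 4 + a - a²)
Y(d, I) = 6 (Y(d, I) = (4 + 3 - 1*3²) - 1*(-8) = (4 + 3 - 1*9) + 8 = (4 + 3 - 9) + 8 = -2 + 8 = 6)
(127525 + 475232)/(133497 + Y(-106, -555)) = (127525 + 475232)/(133497 + 6) = 602757/133503 = 602757*(1/133503) = 200919/44501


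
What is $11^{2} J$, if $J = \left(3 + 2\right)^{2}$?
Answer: $3025$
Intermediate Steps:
$J = 25$ ($J = 5^{2} = 25$)
$11^{2} J = 11^{2} \cdot 25 = 121 \cdot 25 = 3025$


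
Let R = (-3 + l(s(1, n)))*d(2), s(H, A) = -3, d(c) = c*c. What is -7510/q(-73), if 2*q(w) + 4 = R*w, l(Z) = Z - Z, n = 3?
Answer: -3755/218 ≈ -17.225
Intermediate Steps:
d(c) = c**2
l(Z) = 0
R = -12 (R = (-3 + 0)*2**2 = -3*4 = -12)
q(w) = -2 - 6*w (q(w) = -2 + (-12*w)/2 = -2 - 6*w)
-7510/q(-73) = -7510/(-2 - 6*(-73)) = -7510/(-2 + 438) = -7510/436 = -7510*1/436 = -3755/218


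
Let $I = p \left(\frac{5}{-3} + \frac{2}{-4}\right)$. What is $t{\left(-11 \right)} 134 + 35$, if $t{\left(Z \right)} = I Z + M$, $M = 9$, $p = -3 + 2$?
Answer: $- \frac{5858}{3} \approx -1952.7$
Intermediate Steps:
$p = -1$
$I = \frac{13}{6}$ ($I = - (\frac{5}{-3} + \frac{2}{-4}) = - (5 \left(- \frac{1}{3}\right) + 2 \left(- \frac{1}{4}\right)) = - (- \frac{5}{3} - \frac{1}{2}) = \left(-1\right) \left(- \frac{13}{6}\right) = \frac{13}{6} \approx 2.1667$)
$t{\left(Z \right)} = 9 + \frac{13 Z}{6}$ ($t{\left(Z \right)} = \frac{13 Z}{6} + 9 = 9 + \frac{13 Z}{6}$)
$t{\left(-11 \right)} 134 + 35 = \left(9 + \frac{13}{6} \left(-11\right)\right) 134 + 35 = \left(9 - \frac{143}{6}\right) 134 + 35 = \left(- \frac{89}{6}\right) 134 + 35 = - \frac{5963}{3} + 35 = - \frac{5858}{3}$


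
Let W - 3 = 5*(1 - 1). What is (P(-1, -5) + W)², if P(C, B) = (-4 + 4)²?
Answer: 9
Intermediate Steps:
P(C, B) = 0 (P(C, B) = 0² = 0)
W = 3 (W = 3 + 5*(1 - 1) = 3 + 5*0 = 3 + 0 = 3)
(P(-1, -5) + W)² = (0 + 3)² = 3² = 9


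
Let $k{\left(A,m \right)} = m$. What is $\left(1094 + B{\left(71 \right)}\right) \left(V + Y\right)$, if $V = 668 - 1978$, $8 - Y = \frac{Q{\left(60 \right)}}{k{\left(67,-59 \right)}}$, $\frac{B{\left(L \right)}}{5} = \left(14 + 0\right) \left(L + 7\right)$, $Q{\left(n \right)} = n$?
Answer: $- \frac{503071932}{59} \approx -8.5266 \cdot 10^{6}$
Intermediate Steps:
$B{\left(L \right)} = 490 + 70 L$ ($B{\left(L \right)} = 5 \left(14 + 0\right) \left(L + 7\right) = 5 \cdot 14 \left(7 + L\right) = 5 \left(98 + 14 L\right) = 490 + 70 L$)
$Y = \frac{532}{59}$ ($Y = 8 - \frac{60}{-59} = 8 - 60 \left(- \frac{1}{59}\right) = 8 - - \frac{60}{59} = 8 + \frac{60}{59} = \frac{532}{59} \approx 9.017$)
$V = -1310$ ($V = 668 - 1978 = -1310$)
$\left(1094 + B{\left(71 \right)}\right) \left(V + Y\right) = \left(1094 + \left(490 + 70 \cdot 71\right)\right) \left(-1310 + \frac{532}{59}\right) = \left(1094 + \left(490 + 4970\right)\right) \left(- \frac{76758}{59}\right) = \left(1094 + 5460\right) \left(- \frac{76758}{59}\right) = 6554 \left(- \frac{76758}{59}\right) = - \frac{503071932}{59}$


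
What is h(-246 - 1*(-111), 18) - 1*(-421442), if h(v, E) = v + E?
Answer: 421325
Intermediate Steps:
h(v, E) = E + v
h(-246 - 1*(-111), 18) - 1*(-421442) = (18 + (-246 - 1*(-111))) - 1*(-421442) = (18 + (-246 + 111)) + 421442 = (18 - 135) + 421442 = -117 + 421442 = 421325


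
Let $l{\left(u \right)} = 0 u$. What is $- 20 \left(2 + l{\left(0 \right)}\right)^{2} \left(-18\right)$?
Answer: $1440$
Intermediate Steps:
$l{\left(u \right)} = 0$
$- 20 \left(2 + l{\left(0 \right)}\right)^{2} \left(-18\right) = - 20 \left(2 + 0\right)^{2} \left(-18\right) = - 20 \cdot 2^{2} \left(-18\right) = \left(-20\right) 4 \left(-18\right) = \left(-80\right) \left(-18\right) = 1440$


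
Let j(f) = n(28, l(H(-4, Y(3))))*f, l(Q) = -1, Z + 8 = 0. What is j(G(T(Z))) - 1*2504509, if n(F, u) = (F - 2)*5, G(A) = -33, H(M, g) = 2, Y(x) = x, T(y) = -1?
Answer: -2508799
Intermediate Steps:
Z = -8 (Z = -8 + 0 = -8)
n(F, u) = -10 + 5*F (n(F, u) = (-2 + F)*5 = -10 + 5*F)
j(f) = 130*f (j(f) = (-10 + 5*28)*f = (-10 + 140)*f = 130*f)
j(G(T(Z))) - 1*2504509 = 130*(-33) - 1*2504509 = -4290 - 2504509 = -2508799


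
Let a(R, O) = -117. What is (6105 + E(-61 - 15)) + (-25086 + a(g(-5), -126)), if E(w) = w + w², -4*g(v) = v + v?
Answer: -13398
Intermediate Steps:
g(v) = -v/2 (g(v) = -(v + v)/4 = -v/2)
(6105 + E(-61 - 15)) + (-25086 + a(g(-5), -126)) = (6105 + (-61 - 15)*(1 + (-61 - 15))) + (-25086 - 117) = (6105 - 76*(1 - 76)) - 25203 = (6105 - 76*(-75)) - 25203 = (6105 + 5700) - 25203 = 11805 - 25203 = -13398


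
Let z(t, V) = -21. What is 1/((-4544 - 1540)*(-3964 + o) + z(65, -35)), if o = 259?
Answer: 1/22541199 ≈ 4.4363e-8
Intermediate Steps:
1/((-4544 - 1540)*(-3964 + o) + z(65, -35)) = 1/((-4544 - 1540)*(-3964 + 259) - 21) = 1/(-6084*(-3705) - 21) = 1/(22541220 - 21) = 1/22541199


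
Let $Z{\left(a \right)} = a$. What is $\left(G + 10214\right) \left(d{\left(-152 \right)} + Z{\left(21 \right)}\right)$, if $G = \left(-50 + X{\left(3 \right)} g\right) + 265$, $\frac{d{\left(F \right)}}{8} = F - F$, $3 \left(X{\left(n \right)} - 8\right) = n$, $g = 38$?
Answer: $226191$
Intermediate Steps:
$X{\left(n \right)} = 8 + \frac{n}{3}$
$d{\left(F \right)} = 0$ ($d{\left(F \right)} = 8 \left(F - F\right) = 8 \cdot 0 = 0$)
$G = 557$ ($G = \left(-50 + \left(8 + \frac{1}{3} \cdot 3\right) 38\right) + 265 = \left(-50 + \left(8 + 1\right) 38\right) + 265 = \left(-50 + 9 \cdot 38\right) + 265 = \left(-50 + 342\right) + 265 = 292 + 265 = 557$)
$\left(G + 10214\right) \left(d{\left(-152 \right)} + Z{\left(21 \right)}\right) = \left(557 + 10214\right) \left(0 + 21\right) = 10771 \cdot 21 = 226191$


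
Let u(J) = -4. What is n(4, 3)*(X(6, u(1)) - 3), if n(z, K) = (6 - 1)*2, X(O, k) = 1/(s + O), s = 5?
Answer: -320/11 ≈ -29.091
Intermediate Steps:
X(O, k) = 1/(5 + O)
n(z, K) = 10 (n(z, K) = 5*2 = 10)
n(4, 3)*(X(6, u(1)) - 3) = 10*(1/(5 + 6) - 3) = 10*(1/11 - 3) = 10*(-32/11) = -320/11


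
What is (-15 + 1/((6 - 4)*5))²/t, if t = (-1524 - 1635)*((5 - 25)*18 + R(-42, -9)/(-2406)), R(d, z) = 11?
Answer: 8902601/45603903150 ≈ 0.00019522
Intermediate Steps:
t = 912078063/802 (t = (-1524 - 1635)*((5 - 25)*18 + 11/(-2406)) = -3159*(-20*18 + 11*(-1/2406)) = -3159*(-360 - 11/2406) = -3159*(-866171/2406) = 912078063/802 ≈ 1.1373e+6)
(-15 + 1/((6 - 4)*5))²/t = (-15 + 1/((6 - 4)*5))²/(912078063/802) = (-15 + 1/(2*5))²*(802/912078063) = (-15 + 1/10)²*(802/912078063) = (-15 + ⅒)²*(802/912078063) = (-149/10)²*(802/912078063) = (22201/100)*(802/912078063) = 8902601/45603903150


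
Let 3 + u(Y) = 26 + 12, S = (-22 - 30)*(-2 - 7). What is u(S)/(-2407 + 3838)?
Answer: 35/1431 ≈ 0.024458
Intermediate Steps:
S = 468 (S = -52*(-9) = 468)
u(Y) = 35 (u(Y) = -3 + (26 + 12) = -3 + 38 = 35)
u(S)/(-2407 + 3838) = 35/(-2407 + 3838) = 35/1431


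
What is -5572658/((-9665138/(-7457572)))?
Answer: -2968464161884/690367 ≈ -4.2998e+6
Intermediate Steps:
-5572658/((-9665138/(-7457572))) = -5572658/((-9665138*(-1/7457572))) = -5572658/4832569/3728786 = -5572658*3728786/4832569 = -2968464161884/690367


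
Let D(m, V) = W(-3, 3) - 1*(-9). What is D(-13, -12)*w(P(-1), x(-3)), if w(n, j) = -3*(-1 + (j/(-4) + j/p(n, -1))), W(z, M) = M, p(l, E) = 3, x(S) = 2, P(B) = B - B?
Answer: 30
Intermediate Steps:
P(B) = 0
D(m, V) = 12 (D(m, V) = 3 - 1*(-9) = 3 + 9 = 12)
w(n, j) = 3 - j/4 (w(n, j) = -3*(-1 + (j/(-4) + j/3)) = -3*(-1 + (j*(-¼) + j*(⅓))) = -3*(-1 + (-j/4 + j/3)) = -3*(-1 + j/12) = 3 - j/4)
D(-13, -12)*w(P(-1), x(-3)) = 12*(3 - ¼*2) = 12*(3 - ½) = 12*(5/2) = 30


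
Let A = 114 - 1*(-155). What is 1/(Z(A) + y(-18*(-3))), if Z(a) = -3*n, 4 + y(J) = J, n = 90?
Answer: -1/220 ≈ -0.0045455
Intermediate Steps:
y(J) = -4 + J
A = 269 (A = 114 + 155 = 269)
Z(a) = -270 (Z(a) = -3*90 = -270)
1/(Z(A) + y(-18*(-3))) = 1/(-270 + (-4 - 18*(-3))) = 1/(-270 + (-4 + 54)) = 1/(-270 + 50) = 1/(-220) = -1/220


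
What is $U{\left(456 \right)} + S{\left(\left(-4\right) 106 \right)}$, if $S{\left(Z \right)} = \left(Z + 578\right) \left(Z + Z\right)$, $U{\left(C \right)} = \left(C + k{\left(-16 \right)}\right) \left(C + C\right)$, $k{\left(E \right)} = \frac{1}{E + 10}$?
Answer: $285128$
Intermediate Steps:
$k{\left(E \right)} = \frac{1}{10 + E}$
$U{\left(C \right)} = 2 C \left(- \frac{1}{6} + C\right)$ ($U{\left(C \right)} = \left(C + \frac{1}{10 - 16}\right) \left(C + C\right) = \left(C + \frac{1}{-6}\right) 2 C = \left(C - \frac{1}{6}\right) 2 C = \left(- \frac{1}{6} + C\right) 2 C = 2 C \left(- \frac{1}{6} + C\right)$)
$S{\left(Z \right)} = 2 Z \left(578 + Z\right)$ ($S{\left(Z \right)} = \left(578 + Z\right) 2 Z = 2 Z \left(578 + Z\right)$)
$U{\left(456 \right)} + S{\left(\left(-4\right) 106 \right)} = \frac{1}{3} \cdot 456 \left(-1 + 6 \cdot 456\right) + 2 \left(\left(-4\right) 106\right) \left(578 - 424\right) = \frac{1}{3} \cdot 456 \left(-1 + 2736\right) + 2 \left(-424\right) \left(578 - 424\right) = \frac{1}{3} \cdot 456 \cdot 2735 + 2 \left(-424\right) 154 = 415720 - 130592 = 285128$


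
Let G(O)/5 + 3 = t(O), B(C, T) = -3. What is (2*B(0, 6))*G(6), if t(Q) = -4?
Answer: 210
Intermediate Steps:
G(O) = -35 (G(O) = -15 + 5*(-4) = -15 - 20 = -35)
(2*B(0, 6))*G(6) = (2*(-3))*(-35) = -6*(-35) = 210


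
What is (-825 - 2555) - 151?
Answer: -3531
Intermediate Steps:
(-825 - 2555) - 151 = -3380 - 151 = -3531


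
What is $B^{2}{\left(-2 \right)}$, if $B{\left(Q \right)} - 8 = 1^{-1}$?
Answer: $81$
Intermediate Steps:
$B{\left(Q \right)} = 9$ ($B{\left(Q \right)} = 8 + 1^{-1} = 8 + 1 = 9$)
$B^{2}{\left(-2 \right)} = 9^{2} = 81$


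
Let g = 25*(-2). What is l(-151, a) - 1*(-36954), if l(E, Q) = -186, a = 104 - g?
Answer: 36768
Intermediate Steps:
g = -50
a = 154 (a = 104 - 1*(-50) = 104 + 50 = 154)
l(-151, a) - 1*(-36954) = -186 - 1*(-36954) = -186 + 36954 = 36768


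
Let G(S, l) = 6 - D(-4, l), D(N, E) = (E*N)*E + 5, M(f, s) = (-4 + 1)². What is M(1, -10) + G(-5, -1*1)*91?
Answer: 464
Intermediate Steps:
M(f, s) = 9 (M(f, s) = (-3)² = 9)
D(N, E) = 5 + N*E² (D(N, E) = N*E² + 5 = 5 + N*E²)
G(S, l) = 1 + 4*l² (G(S, l) = 6 - (5 - 4*l²) = 6 + (-5 + 4*l²) = 1 + 4*l²)
M(1, -10) + G(-5, -1*1)*91 = 9 + (1 + 4*(-1*1)²)*91 = 9 + (1 + 4*(-1)²)*91 = 9 + (1 + 4*1)*91 = 9 + (1 + 4)*91 = 9 + 5*91 = 9 + 455 = 464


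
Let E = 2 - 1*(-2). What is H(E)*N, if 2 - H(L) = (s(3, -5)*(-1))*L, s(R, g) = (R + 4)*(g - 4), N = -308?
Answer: 77000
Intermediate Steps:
E = 4 (E = 2 + 2 = 4)
s(R, g) = (-4 + g)*(4 + R) (s(R, g) = (4 + R)*(-4 + g) = (-4 + g)*(4 + R))
H(L) = 2 - 63*L (H(L) = 2 - (-16 - 4*3 + 4*(-5) + 3*(-5))*(-1)*L = 2 - (-16 - 12 - 20 - 15)*(-1)*L = 2 - (-63*(-1))*L = 2 - 63*L)
H(E)*N = (2 - 63*4)*(-308) = (2 - 252)*(-308) = -250*(-308) = 77000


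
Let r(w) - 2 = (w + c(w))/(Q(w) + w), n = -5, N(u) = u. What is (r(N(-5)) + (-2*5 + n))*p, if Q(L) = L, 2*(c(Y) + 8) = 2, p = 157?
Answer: -9263/5 ≈ -1852.6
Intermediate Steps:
c(Y) = -7 (c(Y) = -8 + (½)*2 = -8 + 1 = -7)
r(w) = 2 + (-7 + w)/(2*w) (r(w) = 2 + (w - 7)/(w + w) = 2 + (-7 + w)/((2*w)) = 2 + (-7 + w)*(1/(2*w)) = 2 + (-7 + w)/(2*w))
(r(N(-5)) + (-2*5 + n))*p = ((½)*(-7 + 5*(-5))/(-5) + (-2*5 - 5))*157 = ((½)*(-⅕)*(-7 - 25) + (-10 - 5))*157 = ((½)*(-⅕)*(-32) - 15)*157 = (16/5 - 15)*157 = -59/5*157 = -9263/5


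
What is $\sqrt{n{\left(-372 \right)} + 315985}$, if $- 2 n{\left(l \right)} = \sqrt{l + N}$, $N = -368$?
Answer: $\sqrt{315985 - i \sqrt{185}} \approx 562.13 - 0.01 i$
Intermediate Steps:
$n{\left(l \right)} = - \frac{\sqrt{-368 + l}}{2}$ ($n{\left(l \right)} = - \frac{\sqrt{l - 368}}{2} = - \frac{\sqrt{-368 + l}}{2}$)
$\sqrt{n{\left(-372 \right)} + 315985} = \sqrt{- \frac{\sqrt{-368 - 372}}{2} + 315985} = \sqrt{- \frac{\sqrt{-740}}{2} + 315985} = \sqrt{- \frac{2 i \sqrt{185}}{2} + 315985} = \sqrt{- i \sqrt{185} + 315985} = \sqrt{315985 - i \sqrt{185}}$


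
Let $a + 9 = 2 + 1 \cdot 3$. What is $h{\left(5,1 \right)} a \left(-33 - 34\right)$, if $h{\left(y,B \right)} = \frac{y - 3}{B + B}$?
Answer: $268$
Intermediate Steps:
$h{\left(y,B \right)} = \frac{-3 + y}{2 B}$
$a = -4$ ($a = -9 + \left(2 + 1 \cdot 3\right) = -9 + \left(2 + 3\right) = -9 + 5 = -4$)
$h{\left(5,1 \right)} a \left(-33 - 34\right) = \frac{-3 + 5}{2 \cdot 1} \left(-4\right) \left(-33 - 34\right) = \frac{1}{2} \cdot 1 \cdot 2 \left(-4\right) \left(-67\right) = 1 \left(-4\right) \left(-67\right) = \left(-4\right) \left(-67\right) = 268$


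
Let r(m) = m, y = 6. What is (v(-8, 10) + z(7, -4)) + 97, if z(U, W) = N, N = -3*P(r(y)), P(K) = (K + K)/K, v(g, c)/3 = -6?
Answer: 73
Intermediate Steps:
v(g, c) = -18 (v(g, c) = 3*(-6) = -18)
P(K) = 2 (P(K) = (2*K)/K = 2)
N = -6 (N = -3*2 = -6)
z(U, W) = -6
(v(-8, 10) + z(7, -4)) + 97 = (-18 - 6) + 97 = -24 + 97 = 73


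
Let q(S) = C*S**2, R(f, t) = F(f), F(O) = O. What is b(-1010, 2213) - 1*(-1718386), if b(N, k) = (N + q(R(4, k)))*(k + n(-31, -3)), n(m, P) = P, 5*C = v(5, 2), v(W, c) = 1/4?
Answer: -511946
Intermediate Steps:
v(W, c) = 1/4
C = 1/20 (C = (1/5)*(1/4) = 1/20 ≈ 0.050000)
R(f, t) = f
q(S) = S**2/20
b(N, k) = (-3 + k)*(4/5 + N) (b(N, k) = (N + (1/20)*4**2)*(k - 3) = (N + (1/20)*16)*(-3 + k) = (N + 4/5)*(-3 + k) = (4/5 + N)*(-3 + k) = (-3 + k)*(4/5 + N))
b(-1010, 2213) - 1*(-1718386) = (-12/5 - 3*(-1010) + (4/5)*2213 - 1010*2213) - 1*(-1718386) = (-12/5 + 3030 + 8852/5 - 2235130) + 1718386 = -2230332 + 1718386 = -511946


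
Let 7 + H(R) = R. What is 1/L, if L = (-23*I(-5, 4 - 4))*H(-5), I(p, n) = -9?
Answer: -1/2484 ≈ -0.00040258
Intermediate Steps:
H(R) = -7 + R
L = -2484 (L = (-23*(-9))*(-7 - 5) = 207*(-12) = -2484)
1/L = 1/(-2484) = -1/2484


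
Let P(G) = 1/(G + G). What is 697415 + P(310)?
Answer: 432397301/620 ≈ 6.9742e+5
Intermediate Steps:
P(G) = 1/(2*G)
697415 + P(310) = 697415 + (½)/310 = 697415 + (½)*(1/310) = 697415 + 1/620 = 432397301/620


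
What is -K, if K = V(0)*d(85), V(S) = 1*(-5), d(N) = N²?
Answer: 36125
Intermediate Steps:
V(S) = -5
K = -36125 (K = -5*85² = -5*7225 = -36125)
-K = -1*(-36125) = 36125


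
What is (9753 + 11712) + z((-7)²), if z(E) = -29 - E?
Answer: 21387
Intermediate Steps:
(9753 + 11712) + z((-7)²) = (9753 + 11712) + (-29 - 1*(-7)²) = 21465 + (-29 - 1*49) = 21465 + (-29 - 49) = 21465 - 78 = 21387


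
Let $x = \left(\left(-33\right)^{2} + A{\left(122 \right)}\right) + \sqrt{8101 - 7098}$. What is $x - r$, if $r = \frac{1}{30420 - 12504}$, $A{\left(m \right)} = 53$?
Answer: $\frac{20460071}{17916} + \sqrt{1003} \approx 1173.7$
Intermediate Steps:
$r = \frac{1}{17916} \approx 5.5816 \cdot 10^{-5}$
$x = 1142 + \sqrt{1003}$ ($x = \left(\left(-33\right)^{2} + 53\right) + \sqrt{8101 - 7098} = \left(1089 + 53\right) + \sqrt{1003} = 1142 + \sqrt{1003} \approx 1173.7$)
$x - r = \left(1142 + \sqrt{1003}\right) - \frac{1}{17916} = \frac{20460071}{17916} + \sqrt{1003}$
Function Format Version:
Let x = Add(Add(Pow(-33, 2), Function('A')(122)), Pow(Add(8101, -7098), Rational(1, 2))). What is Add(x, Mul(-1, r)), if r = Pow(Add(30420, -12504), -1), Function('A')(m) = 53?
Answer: Add(Rational(20460071, 17916), Pow(1003, Rational(1, 2))) ≈ 1173.7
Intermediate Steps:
r = Rational(1, 17916) (r = Pow(17916, -1) = Rational(1, 17916) ≈ 5.5816e-5)
x = Add(1142, Pow(1003, Rational(1, 2))) (x = Add(Add(Pow(-33, 2), 53), Pow(Add(8101, -7098), Rational(1, 2))) = Add(Add(1089, 53), Pow(1003, Rational(1, 2))) = Add(1142, Pow(1003, Rational(1, 2))) ≈ 1173.7)
Add(x, Mul(-1, r)) = Add(Add(1142, Pow(1003, Rational(1, 2))), Mul(-1, Rational(1, 17916))) = Add(Add(1142, Pow(1003, Rational(1, 2))), Rational(-1, 17916)) = Add(Rational(20460071, 17916), Pow(1003, Rational(1, 2)))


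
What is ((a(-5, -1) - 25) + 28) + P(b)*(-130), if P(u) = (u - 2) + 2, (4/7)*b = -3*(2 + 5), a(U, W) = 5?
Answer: 9571/2 ≈ 4785.5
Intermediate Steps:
b = -147/4 (b = 7*(-3*(2 + 5))/4 = 7*(-3*7)/4 = (7/4)*(-21) = -147/4 ≈ -36.750)
P(u) = u (P(u) = (-2 + u) + 2 = u)
((a(-5, -1) - 25) + 28) + P(b)*(-130) = ((5 - 25) + 28) - 147/4*(-130) = (-20 + 28) + 9555/2 = 8 + 9555/2 = 9571/2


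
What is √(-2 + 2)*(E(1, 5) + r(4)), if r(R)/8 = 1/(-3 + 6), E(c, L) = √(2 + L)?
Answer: 0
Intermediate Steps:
r(R) = 8/3 (r(R) = 8/(-3 + 6) = 8/3)
√(-2 + 2)*(E(1, 5) + r(4)) = √(-2 + 2)*(√(2 + 5) + 8/3) = √0*(√7 + 8/3) = 0*(8/3 + √7) = 0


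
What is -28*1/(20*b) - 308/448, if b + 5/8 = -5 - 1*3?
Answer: -2899/5520 ≈ -0.52518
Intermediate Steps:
b = -69/8 (b = -5/8 + (-5 - 1*3) = -5/8 + (-5 - 3) = -5/8 - 8 = -69/8 ≈ -8.6250)
-28*1/(20*b) - 308/448 = -28/(-5*(-4)*(-69/8)) - 308/448 = -28/(20*(-69/8)) - 308*1/448 = -28/(-345/2) - 11/16 = -28*(-2/345) - 11/16 = 56/345 - 11/16 = -2899/5520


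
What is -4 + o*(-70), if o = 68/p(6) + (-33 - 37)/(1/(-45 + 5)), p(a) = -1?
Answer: -191244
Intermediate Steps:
o = 2732 (o = 68/(-1) + (-33 - 37)/(1/(-45 + 5)) = 68*(-1) - 70/(1/(-40)) = -68 - 70/(-1/40) = -68 - 70*(-40) = -68 + 2800 = 2732)
-4 + o*(-70) = -4 + 2732*(-70) = -4 - 191240 = -191244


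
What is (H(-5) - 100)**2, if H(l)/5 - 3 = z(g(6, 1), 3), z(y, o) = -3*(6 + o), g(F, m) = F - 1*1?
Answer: 48400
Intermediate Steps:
g(F, m) = -1 + F (g(F, m) = F - 1 = -1 + F)
z(y, o) = -18 - 3*o
H(l) = -120 (H(l) = 15 + 5*(-18 - 3*3) = 15 + 5*(-18 - 9) = 15 + 5*(-27) = 15 - 135 = -120)
(H(-5) - 100)**2 = (-120 - 100)**2 = (-220)**2 = 48400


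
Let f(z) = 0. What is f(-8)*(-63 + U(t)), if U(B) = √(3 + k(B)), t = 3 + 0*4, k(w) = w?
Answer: 0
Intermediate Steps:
t = 3 (t = 3 + 0 = 3)
U(B) = √(3 + B)
f(-8)*(-63 + U(t)) = 0*(-63 + √(3 + 3)) = 0*(-63 + √6) = 0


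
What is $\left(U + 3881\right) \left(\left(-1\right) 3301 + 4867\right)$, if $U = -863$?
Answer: $4726188$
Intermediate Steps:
$\left(U + 3881\right) \left(\left(-1\right) 3301 + 4867\right) = \left(-863 + 3881\right) \left(\left(-1\right) 3301 + 4867\right) = 3018 \left(-3301 + 4867\right) = 3018 \cdot 1566 = 4726188$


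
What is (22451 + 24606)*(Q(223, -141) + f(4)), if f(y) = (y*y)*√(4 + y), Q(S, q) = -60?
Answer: -2823420 + 1505824*√2 ≈ -6.9386e+5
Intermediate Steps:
f(y) = y²*√(4 + y)
(22451 + 24606)*(Q(223, -141) + f(4)) = (22451 + 24606)*(-60 + 4²*√(4 + 4)) = 47057*(-60 + 16*√8) = 47057*(-60 + 16*(2*√2)) = 47057*(-60 + 32*√2) = -2823420 + 1505824*√2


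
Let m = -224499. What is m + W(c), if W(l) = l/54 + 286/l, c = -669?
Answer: -901190431/4014 ≈ -2.2451e+5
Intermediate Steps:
W(l) = 286/l + l/54 (W(l) = l*(1/54) + 286/l = l/54 + 286/l = 286/l + l/54)
m + W(c) = -224499 + (286/(-669) + (1/54)*(-669)) = -224499 + (286*(-1/669) - 223/18) = -224499 + (-286/669 - 223/18) = -224499 - 51445/4014 = -901190431/4014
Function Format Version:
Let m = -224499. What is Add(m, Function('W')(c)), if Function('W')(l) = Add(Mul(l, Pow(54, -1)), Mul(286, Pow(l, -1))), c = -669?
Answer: Rational(-901190431, 4014) ≈ -2.2451e+5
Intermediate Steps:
Function('W')(l) = Add(Mul(286, Pow(l, -1)), Mul(Rational(1, 54), l)) (Function('W')(l) = Add(Mul(l, Rational(1, 54)), Mul(286, Pow(l, -1))) = Add(Mul(Rational(1, 54), l), Mul(286, Pow(l, -1))) = Add(Mul(286, Pow(l, -1)), Mul(Rational(1, 54), l)))
Add(m, Function('W')(c)) = Add(-224499, Add(Mul(286, Pow(-669, -1)), Mul(Rational(1, 54), -669))) = Add(-224499, Add(Mul(286, Rational(-1, 669)), Rational(-223, 18))) = Add(-224499, Add(Rational(-286, 669), Rational(-223, 18))) = Add(-224499, Rational(-51445, 4014)) = Rational(-901190431, 4014)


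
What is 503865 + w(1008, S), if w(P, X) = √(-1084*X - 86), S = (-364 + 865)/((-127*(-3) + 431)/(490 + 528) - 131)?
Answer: 503865 + √1993567523766/22091 ≈ 5.0393e+5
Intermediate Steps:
S = -85003/22091 (S = 501/((381 + 431)/1018 - 131) = 501/(812*(1/1018) - 131) = 501/(406/509 - 131) = 501/(-66273/509) = 501*(-509/66273) = -85003/22091 ≈ -3.8479)
w(P, X) = √(-86 - 1084*X)
503865 + w(1008, S) = 503865 + √(-86 - 1084*(-85003/22091)) = 503865 + √(-86 + 92143252/22091) = 503865 + √(90243426/22091) = 503865 + √1993567523766/22091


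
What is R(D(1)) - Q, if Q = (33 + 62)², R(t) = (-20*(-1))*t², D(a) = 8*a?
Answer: -7745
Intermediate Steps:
R(t) = 20*t²
Q = 9025 (Q = 95² = 9025)
R(D(1)) - Q = 20*(8*1)² - 1*9025 = 20*8² - 9025 = 20*64 - 9025 = 1280 - 9025 = -7745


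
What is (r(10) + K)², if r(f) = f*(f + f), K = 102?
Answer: 91204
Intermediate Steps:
r(f) = 2*f² (r(f) = f*(2*f) = 2*f²)
(r(10) + K)² = (2*10² + 102)² = (2*100 + 102)² = (200 + 102)² = 302² = 91204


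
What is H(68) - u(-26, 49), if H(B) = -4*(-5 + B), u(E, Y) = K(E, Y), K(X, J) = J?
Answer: -301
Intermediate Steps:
u(E, Y) = Y
H(B) = 20 - 4*B
H(68) - u(-26, 49) = (20 - 4*68) - 1*49 = (20 - 272) - 49 = -252 - 49 = -301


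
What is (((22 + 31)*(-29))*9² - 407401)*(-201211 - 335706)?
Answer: 285585078466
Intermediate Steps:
(((22 + 31)*(-29))*9² - 407401)*(-201211 - 335706) = ((53*(-29))*81 - 407401)*(-536917) = (-1537*81 - 407401)*(-536917) = (-124497 - 407401)*(-536917) = -531898*(-536917) = 285585078466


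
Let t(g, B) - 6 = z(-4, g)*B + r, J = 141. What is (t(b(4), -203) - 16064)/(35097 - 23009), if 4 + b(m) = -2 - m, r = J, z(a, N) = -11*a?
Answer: -24849/12088 ≈ -2.0557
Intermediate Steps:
r = 141
b(m) = -6 - m (b(m) = -4 + (-2 - m) = -6 - m)
t(g, B) = 147 + 44*B (t(g, B) = 6 + ((-11*(-4))*B + 141) = 6 + (44*B + 141) = 6 + (141 + 44*B) = 147 + 44*B)
(t(b(4), -203) - 16064)/(35097 - 23009) = ((147 + 44*(-203)) - 16064)/(35097 - 23009) = ((147 - 8932) - 16064)/12088 = (-8785 - 16064)*(1/12088) = -24849*1/12088 = -24849/12088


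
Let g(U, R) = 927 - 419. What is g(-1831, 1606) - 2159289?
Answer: -2158781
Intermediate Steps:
g(U, R) = 508
g(-1831, 1606) - 2159289 = 508 - 2159289 = -2158781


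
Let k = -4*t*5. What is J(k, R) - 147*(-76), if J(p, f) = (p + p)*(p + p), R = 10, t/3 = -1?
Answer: 25572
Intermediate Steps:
t = -3 (t = 3*(-1) = -3)
k = 60 (k = -4*(-3)*5 = 12*5 = 60)
J(p, f) = 4*p² (J(p, f) = (2*p)*(2*p) = 4*p²)
J(k, R) - 147*(-76) = 4*60² - 147*(-76) = 4*3600 + 11172 = 14400 + 11172 = 25572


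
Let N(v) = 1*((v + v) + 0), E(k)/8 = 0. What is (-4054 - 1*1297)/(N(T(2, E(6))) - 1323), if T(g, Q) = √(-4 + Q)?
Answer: 7079373/1750345 + 21404*I/1750345 ≈ 4.0446 + 0.012228*I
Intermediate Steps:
E(k) = 0 (E(k) = 8*0 = 0)
N(v) = 2*v (N(v) = 1*(2*v + 0) = 1*(2*v) = 2*v)
(-4054 - 1*1297)/(N(T(2, E(6))) - 1323) = (-4054 - 1*1297)/(2*√(-4 + 0) - 1323) = (-4054 - 1297)/(2*√(-4) - 1323) = -5351/(2*(2*I) - 1323) = -5351/(4*I - 1323) = -5351*(-1323 - 4*I)/1750345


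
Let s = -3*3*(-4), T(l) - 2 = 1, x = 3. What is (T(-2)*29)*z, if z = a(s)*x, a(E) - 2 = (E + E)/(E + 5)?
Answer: 40194/41 ≈ 980.34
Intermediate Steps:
T(l) = 3 (T(l) = 2 + 1 = 3)
s = 36 (s = -9*(-4) = 36)
a(E) = 2 + 2*E/(5 + E) (a(E) = 2 + (E + E)/(E + 5) = 2 + (2*E)/(5 + E) = 2 + 2*E/(5 + E))
z = 462/41 (z = (2*(5 + 2*36)/(5 + 36))*3 = (2*(5 + 72)/41)*3 = (2*(1/41)*77)*3 = (154/41)*3 = 462/41 ≈ 11.268)
(T(-2)*29)*z = (3*29)*(462/41) = 87*(462/41) = 40194/41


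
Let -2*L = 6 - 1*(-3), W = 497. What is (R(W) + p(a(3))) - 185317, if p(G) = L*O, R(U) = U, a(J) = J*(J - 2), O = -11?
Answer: -369541/2 ≈ -1.8477e+5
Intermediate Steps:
L = -9/2 (L = -(6 - 1*(-3))/2 = -(6 + 3)/2 = -½*9 = -9/2 ≈ -4.5000)
a(J) = J*(-2 + J)
p(G) = 99/2 (p(G) = -9/2*(-11) = 99/2)
(R(W) + p(a(3))) - 185317 = (497 + 99/2) - 185317 = 1093/2 - 185317 = -369541/2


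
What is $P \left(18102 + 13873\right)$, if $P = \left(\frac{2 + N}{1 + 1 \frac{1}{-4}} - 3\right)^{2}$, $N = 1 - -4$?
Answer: $\frac{11542975}{9} \approx 1.2826 \cdot 10^{6}$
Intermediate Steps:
$N = 5$ ($N = 1 + 4 = 5$)
$P = \frac{361}{9}$ ($P = \left(\frac{2 + 5}{1 + 1 \frac{1}{-4}} - 3\right)^{2} = \left(\frac{7}{1 + 1 \left(- \frac{1}{4}\right)} - 3\right)^{2} = \left(\frac{7}{1 - \frac{1}{4}} - 3\right)^{2} = \left(\frac{7}{\frac{3}{4}} - 3\right)^{2} = \left(7 \cdot \frac{4}{3} - 3\right)^{2} = \left(\frac{28}{3} - 3\right)^{2} = \left(\frac{19}{3}\right)^{2} = \frac{361}{9} \approx 40.111$)
$P \left(18102 + 13873\right) = \frac{361 \left(18102 + 13873\right)}{9} = \frac{361}{9} \cdot 31975 = \frac{11542975}{9}$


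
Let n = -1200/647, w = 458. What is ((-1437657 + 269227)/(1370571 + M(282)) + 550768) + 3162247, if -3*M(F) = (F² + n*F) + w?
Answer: 9686765074643725/2608868357 ≈ 3.7130e+6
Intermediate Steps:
n = -1200/647 (n = -1200*1/647 = -1200/647 ≈ -1.8547)
M(F) = -458/3 - F²/3 + 400*F/647 (M(F) = -((F² - 1200*F/647) + 458)/3 = -(458 + F² - 1200*F/647)/3 = -458/3 - F²/3 + 400*F/647)
((-1437657 + 269227)/(1370571 + M(282)) + 550768) + 3162247 = ((-1437657 + 269227)/(1370571 + (-458/3 - ⅓*282² + (400/647)*282)) + 550768) + 3162247 = (-1168430/(1370571 + (-458/3 - ⅓*79524 + 112800/647)) + 550768) + 3162247 = (-1168430/(1370571 + (-458/3 - 26508 + 112800/647)) + 550768) + 3162247 = (-1168430/(1370571 - 51409954/1941) + 550768) + 3162247 = (-1168430/2608868357/1941 + 550768) + 3162247 = (-1168430*1941/2608868357 + 550768) + 3162247 = (-2267922630/2608868357 + 550768) + 3162247 = 1436878939325546/2608868357 + 3162247 = 9686765074643725/2608868357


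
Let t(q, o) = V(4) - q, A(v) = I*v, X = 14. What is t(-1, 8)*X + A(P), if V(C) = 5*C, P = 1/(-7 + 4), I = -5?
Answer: 887/3 ≈ 295.67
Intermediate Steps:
P = -⅓ (P = 1/(-3) = -⅓ ≈ -0.33333)
A(v) = -5*v
t(q, o) = 20 - q (t(q, o) = 5*4 - q = 20 - q)
t(-1, 8)*X + A(P) = (20 - 1*(-1))*14 - 5*(-⅓) = (20 + 1)*14 + 5/3 = 21*14 + 5/3 = 294 + 5/3 = 887/3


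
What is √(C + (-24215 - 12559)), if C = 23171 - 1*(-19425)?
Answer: √5822 ≈ 76.302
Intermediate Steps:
C = 42596 (C = 23171 + 19425 = 42596)
√(C + (-24215 - 12559)) = √(42596 + (-24215 - 12559)) = √(42596 - 36774) = √5822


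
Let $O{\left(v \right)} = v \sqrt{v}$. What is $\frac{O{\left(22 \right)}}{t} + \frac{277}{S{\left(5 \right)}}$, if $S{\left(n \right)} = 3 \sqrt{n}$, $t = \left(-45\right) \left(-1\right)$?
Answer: $\frac{22 \sqrt{22}}{45} + \frac{277 \sqrt{5}}{15} \approx 43.586$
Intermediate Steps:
$t = 45$
$O{\left(v \right)} = v^{\frac{3}{2}}$
$\frac{O{\left(22 \right)}}{t} + \frac{277}{S{\left(5 \right)}} = \frac{22^{\frac{3}{2}}}{45} + \frac{277}{3 \sqrt{5}} = 22 \sqrt{22} \cdot \frac{1}{45} + 277 \frac{\sqrt{5}}{15} = \frac{22 \sqrt{22}}{45} + \frac{277 \sqrt{5}}{15}$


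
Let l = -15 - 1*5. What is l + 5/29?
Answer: -575/29 ≈ -19.828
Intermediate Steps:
l = -20 (l = -15 - 5 = -20)
l + 5/29 = -20 + 5/29 = -575/29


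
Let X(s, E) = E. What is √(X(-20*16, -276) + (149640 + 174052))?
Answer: 2*√80854 ≈ 568.70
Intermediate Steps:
√(X(-20*16, -276) + (149640 + 174052)) = √(-276 + (149640 + 174052)) = √(-276 + 323692) = √323416 = 2*√80854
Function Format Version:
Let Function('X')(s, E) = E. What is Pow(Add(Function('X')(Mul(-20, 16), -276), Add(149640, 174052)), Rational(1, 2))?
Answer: Mul(2, Pow(80854, Rational(1, 2))) ≈ 568.70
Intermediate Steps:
Pow(Add(Function('X')(Mul(-20, 16), -276), Add(149640, 174052)), Rational(1, 2)) = Pow(Add(-276, Add(149640, 174052)), Rational(1, 2)) = Pow(Add(-276, 323692), Rational(1, 2)) = Pow(323416, Rational(1, 2)) = Mul(2, Pow(80854, Rational(1, 2)))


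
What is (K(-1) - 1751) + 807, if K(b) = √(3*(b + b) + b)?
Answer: -944 + I*√7 ≈ -944.0 + 2.6458*I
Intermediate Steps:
K(b) = √7*√b (K(b) = √(3*(2*b) + b) = √(6*b + b) = √(7*b) = √7*√b)
(K(-1) - 1751) + 807 = (√7*√(-1) - 1751) + 807 = (√7*I - 1751) + 807 = (I*√7 - 1751) + 807 = (-1751 + I*√7) + 807 = -944 + I*√7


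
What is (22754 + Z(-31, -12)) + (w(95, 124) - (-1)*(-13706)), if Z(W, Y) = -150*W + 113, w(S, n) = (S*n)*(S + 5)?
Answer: 1191811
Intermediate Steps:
w(S, n) = S*n*(5 + S) (w(S, n) = (S*n)*(5 + S) = S*n*(5 + S))
Z(W, Y) = 113 - 150*W
(22754 + Z(-31, -12)) + (w(95, 124) - (-1)*(-13706)) = (22754 + (113 - 150*(-31))) + (95*124*(5 + 95) - (-1)*(-13706)) = (22754 + (113 + 4650)) + (95*124*100 - 1*13706) = (22754 + 4763) + (1178000 - 13706) = 27517 + 1164294 = 1191811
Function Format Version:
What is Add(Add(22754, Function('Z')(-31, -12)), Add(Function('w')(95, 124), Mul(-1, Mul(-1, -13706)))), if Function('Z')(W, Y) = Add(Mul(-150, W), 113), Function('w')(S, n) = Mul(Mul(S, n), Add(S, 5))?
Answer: 1191811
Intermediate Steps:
Function('w')(S, n) = Mul(S, n, Add(5, S)) (Function('w')(S, n) = Mul(Mul(S, n), Add(5, S)) = Mul(S, n, Add(5, S)))
Function('Z')(W, Y) = Add(113, Mul(-150, W))
Add(Add(22754, Function('Z')(-31, -12)), Add(Function('w')(95, 124), Mul(-1, Mul(-1, -13706)))) = Add(Add(22754, Add(113, Mul(-150, -31))), Add(Mul(95, 124, Add(5, 95)), Mul(-1, Mul(-1, -13706)))) = Add(Add(22754, Add(113, 4650)), Add(Mul(95, 124, 100), Mul(-1, 13706))) = Add(Add(22754, 4763), Add(1178000, -13706)) = Add(27517, 1164294) = 1191811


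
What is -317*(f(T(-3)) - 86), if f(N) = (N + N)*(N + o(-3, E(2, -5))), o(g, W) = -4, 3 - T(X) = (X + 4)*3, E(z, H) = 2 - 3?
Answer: 27262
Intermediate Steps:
E(z, H) = -1
T(X) = -9 - 3*X (T(X) = 3 - (X + 4)*3 = 3 - (4 + X)*3 = 3 - (12 + 3*X) = 3 + (-12 - 3*X) = -9 - 3*X)
f(N) = 2*N*(-4 + N) (f(N) = (N + N)*(N - 4) = (2*N)*(-4 + N) = 2*N*(-4 + N))
-317*(f(T(-3)) - 86) = -317*(2*(-9 - 3*(-3))*(-4 + (-9 - 3*(-3))) - 86) = -317*(2*(-9 + 9)*(-4 + (-9 + 9)) - 86) = -317*(2*0*(-4 + 0) - 86) = -317*(2*0*(-4) - 86) = -317*(0 - 86) = -317*(-86) = 27262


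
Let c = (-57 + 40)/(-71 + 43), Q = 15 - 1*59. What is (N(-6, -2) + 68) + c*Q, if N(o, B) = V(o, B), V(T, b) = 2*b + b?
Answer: 247/7 ≈ 35.286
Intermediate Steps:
V(T, b) = 3*b
N(o, B) = 3*B
Q = -44 (Q = 15 - 59 = -44)
c = 17/28 (c = -17/(-28) = -17*(-1/28) = 17/28 ≈ 0.60714)
(N(-6, -2) + 68) + c*Q = (3*(-2) + 68) + (17/28)*(-44) = (-6 + 68) - 187/7 = 62 - 187/7 = 247/7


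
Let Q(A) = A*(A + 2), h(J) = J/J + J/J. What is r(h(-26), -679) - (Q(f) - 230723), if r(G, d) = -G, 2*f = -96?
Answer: 228513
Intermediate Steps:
f = -48 (f = (½)*(-96) = -48)
h(J) = 2 (h(J) = 1 + 1 = 2)
Q(A) = A*(2 + A)
r(h(-26), -679) - (Q(f) - 230723) = -1*2 - (-48*(2 - 48) - 230723) = -2 - (-48*(-46) - 230723) = -2 - (2208 - 230723) = -2 - 1*(-228515) = -2 + 228515 = 228513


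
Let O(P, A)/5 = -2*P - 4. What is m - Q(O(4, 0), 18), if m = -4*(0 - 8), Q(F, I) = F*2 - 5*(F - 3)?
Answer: -163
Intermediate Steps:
O(P, A) = -20 - 10*P (O(P, A) = 5*(-2*P - 4) = 5*(-4 - 2*P) = -20 - 10*P)
Q(F, I) = 15 - 3*F (Q(F, I) = 2*F - 5*(-3 + F) = 2*F + (15 - 5*F) = 15 - 3*F)
m = 32 (m = -4*(-8) = 32)
m - Q(O(4, 0), 18) = 32 - (15 - 3*(-20 - 10*4)) = 32 - (15 - 3*(-20 - 40)) = 32 - (15 - 3*(-60)) = 32 - (15 + 180) = 32 - 1*195 = 32 - 195 = -163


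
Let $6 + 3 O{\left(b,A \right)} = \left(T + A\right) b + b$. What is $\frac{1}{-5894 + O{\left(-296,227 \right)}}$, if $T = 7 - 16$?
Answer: $- \frac{1}{27504} \approx -3.6358 \cdot 10^{-5}$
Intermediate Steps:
$T = -9$
$O{\left(b,A \right)} = -2 + \frac{b}{3} + \frac{b \left(-9 + A\right)}{3}$ ($O{\left(b,A \right)} = -2 + \frac{\left(-9 + A\right) b + b}{3} = -2 + \frac{b \left(-9 + A\right) + b}{3} = -2 + \frac{b + b \left(-9 + A\right)}{3} = -2 + \left(\frac{b}{3} + \frac{b \left(-9 + A\right)}{3}\right) = -2 + \frac{b}{3} + \frac{b \left(-9 + A\right)}{3}$)
$\frac{1}{-5894 + O{\left(-296,227 \right)}} = \frac{1}{-5894 - \left(- \frac{2362}{3} + \frac{67192}{3}\right)} = \frac{1}{-5894 - 21610} = \frac{1}{-27504} = - \frac{1}{27504}$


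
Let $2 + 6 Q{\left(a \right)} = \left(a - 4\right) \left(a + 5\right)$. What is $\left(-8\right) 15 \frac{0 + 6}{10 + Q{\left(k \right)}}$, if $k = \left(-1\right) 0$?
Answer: $- \frac{2160}{19} \approx -113.68$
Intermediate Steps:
$k = 0$
$Q{\left(a \right)} = - \frac{1}{3} + \frac{\left(-4 + a\right) \left(5 + a\right)}{6}$ ($Q{\left(a \right)} = - \frac{1}{3} + \frac{\left(a - 4\right) \left(a + 5\right)}{6} = - \frac{1}{3} + \frac{\left(-4 + a\right) \left(5 + a\right)}{6}$)
$\left(-8\right) 15 \frac{0 + 6}{10 + Q{\left(k \right)}} = \left(-8\right) 15 \frac{0 + 6}{10 + \left(- \frac{11}{3} + \frac{1}{6} \cdot 0 + \frac{0^{2}}{6}\right)} = - 120 \frac{6}{10 + \left(- \frac{11}{3} + 0 + \frac{1}{6} \cdot 0\right)} = - 120 \frac{6}{10 + \left(- \frac{11}{3} + 0 + 0\right)} = - 120 \frac{6}{10 - \frac{11}{3}} = - 120 \frac{6}{\frac{19}{3}} = - 120 \cdot 6 \cdot \frac{3}{19} = \left(-120\right) \frac{18}{19} = - \frac{2160}{19}$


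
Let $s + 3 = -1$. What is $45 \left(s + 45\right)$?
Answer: $1845$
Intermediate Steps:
$s = -4$ ($s = -3 - 1 = -4$)
$45 \left(s + 45\right) = 45 \left(-4 + 45\right) = 45 \cdot 41 = 1845$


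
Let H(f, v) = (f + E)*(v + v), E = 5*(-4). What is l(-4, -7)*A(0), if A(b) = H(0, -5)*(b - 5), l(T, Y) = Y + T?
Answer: 11000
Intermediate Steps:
E = -20
l(T, Y) = T + Y
H(f, v) = 2*v*(-20 + f) (H(f, v) = (f - 20)*(v + v) = (-20 + f)*(2*v) = 2*v*(-20 + f))
A(b) = -1000 + 200*b (A(b) = (2*(-5)*(-20 + 0))*(b - 5) = (2*(-5)*(-20))*(-5 + b) = 200*(-5 + b) = -1000 + 200*b)
l(-4, -7)*A(0) = (-4 - 7)*(-1000 + 200*0) = -11*(-1000 + 0) = -11*(-1000) = 11000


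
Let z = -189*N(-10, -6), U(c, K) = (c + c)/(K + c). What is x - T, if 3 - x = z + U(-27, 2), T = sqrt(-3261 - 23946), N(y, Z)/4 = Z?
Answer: -113379/25 - 3*I*sqrt(3023) ≈ -4535.2 - 164.95*I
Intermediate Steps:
N(y, Z) = 4*Z
U(c, K) = 2*c/(K + c) (U(c, K) = (2*c)/(K + c) = 2*c/(K + c))
z = 4536 (z = -756*(-6) = -189*(-24) = 4536)
T = 3*I*sqrt(3023) (T = sqrt(-27207) = 3*I*sqrt(3023) ≈ 164.95*I)
x = -113379/25 (x = 3 - (4536 + 2*(-27)/(2 - 27)) = 3 - (4536 + 2*(-27)/(-25)) = 3 - (4536 + 2*(-27)*(-1/25)) = 3 - (4536 + 54/25) = 3 - 1*113454/25 = 3 - 113454/25 = -113379/25 ≈ -4535.2)
x - T = -113379/25 - 3*I*sqrt(3023)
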